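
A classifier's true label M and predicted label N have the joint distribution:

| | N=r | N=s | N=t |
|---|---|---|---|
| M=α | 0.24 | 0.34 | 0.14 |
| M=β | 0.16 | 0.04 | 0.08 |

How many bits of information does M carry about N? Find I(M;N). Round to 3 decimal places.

Marginals: p(M) = (0.7200, 0.2800), p(N) = (0.4000, 0.3800, 0.2200).
I(M;N) = Σ p(x,y)·log₂[p(x,y)/(p(x)p(y))].
  (α,r): 0.24·log₂(0.8333) = -0.0631
  (α,s): 0.34·log₂(1.2427) = 0.1066
  (α,t): 0.14·log₂(0.8838) = -0.0249
  (β,r): 0.16·log₂(1.4286) = 0.0823
  (β,s): 0.04·log₂(0.3759) = -0.0565
  (β,t): 0.08·log₂(1.2987) = 0.0302
Sum = 0.075 bits.

0.075 bits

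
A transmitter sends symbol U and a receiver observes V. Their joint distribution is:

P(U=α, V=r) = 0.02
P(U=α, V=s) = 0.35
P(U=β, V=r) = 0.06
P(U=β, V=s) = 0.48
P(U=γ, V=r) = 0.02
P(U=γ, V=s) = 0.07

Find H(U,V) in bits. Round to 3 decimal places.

H(U,V) = −Σ p(x,y)·log₂ p(x,y) over all 6 cells.
  cell (α,r): −0.02·log₂0.02 = 0.1129
  cell (α,s): −0.35·log₂0.35 = 0.5301
  cell (β,r): −0.06·log₂0.06 = 0.2435
  cell (β,s): −0.48·log₂0.48 = 0.5083
  cell (γ,r): −0.02·log₂0.02 = 0.1129
  cell (γ,s): −0.07·log₂0.07 = 0.2686
Sum = 1.776 bits.

1.776 bits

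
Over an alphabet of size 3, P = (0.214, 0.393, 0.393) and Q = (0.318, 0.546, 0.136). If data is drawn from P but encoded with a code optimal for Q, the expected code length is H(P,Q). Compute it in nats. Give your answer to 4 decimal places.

H(P,Q) = −Σ p·ln q.
  −0.214·ln(0.318) = 0.24518
  −0.393·ln(0.546) = 0.23782
  −0.393·ln(0.136) = 0.78407
H(P,Q) = 1.2671 nats.

1.2671 nats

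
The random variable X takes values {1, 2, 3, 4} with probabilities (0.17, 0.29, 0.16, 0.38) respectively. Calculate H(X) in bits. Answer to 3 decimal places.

H(X) = −Σ p·log₂ p.
  −(0.17)·log₂(0.17) = 0.4346
  −(0.29)·log₂(0.29) = 0.5179
  −(0.16)·log₂(0.16) = 0.4230
  −(0.38)·log₂(0.38) = 0.5305
Sum: 0.4346 + 0.5179 + 0.4230 + 0.5305 = 1.906 bits.

1.906 bits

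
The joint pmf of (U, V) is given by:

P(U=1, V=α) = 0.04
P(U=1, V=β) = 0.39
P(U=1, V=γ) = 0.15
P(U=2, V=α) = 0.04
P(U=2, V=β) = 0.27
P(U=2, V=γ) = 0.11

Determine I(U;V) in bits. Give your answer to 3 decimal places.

0.002 bits

Marginals: p(U) = (0.5800, 0.4200), p(V) = (0.0800, 0.6600, 0.2600).
I(U;V) = H(U) + H(V) − H(U,V).
H(U) = 0.9815, H(V) = 1.1924, H(U,V) = 2.1722.
I(U;V) = 0.9815 + 1.1924 − 2.1722 = 0.002 bits.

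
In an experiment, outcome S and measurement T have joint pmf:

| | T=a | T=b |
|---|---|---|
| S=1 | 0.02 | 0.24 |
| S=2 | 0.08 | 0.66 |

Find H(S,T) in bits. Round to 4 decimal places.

1.2942 bits

H(S,T) = −Σ p(x,y)·log₂ p(x,y) over all 4 cells.
  cell (1,a): −0.02·log₂0.02 = 0.11288
  cell (1,b): −0.24·log₂0.24 = 0.49413
  cell (2,a): −0.08·log₂0.08 = 0.29151
  cell (2,b): −0.66·log₂0.66 = 0.39564
Sum = 1.2942 bits.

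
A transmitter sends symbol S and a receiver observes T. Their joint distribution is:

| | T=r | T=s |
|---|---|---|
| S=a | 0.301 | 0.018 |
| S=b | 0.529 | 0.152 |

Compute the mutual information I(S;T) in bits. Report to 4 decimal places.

Marginals: p(S) = (0.3190, 0.6810), p(T) = (0.8300, 0.1700).
I(S;T) = H(S) + H(T) − H(S,T).
H(S) = 0.9033, H(T) = 0.6577, H(S,T) = 1.5248.
I(S;T) = 0.9033 + 0.6577 − 1.5248 = 0.0362 bits.

0.0362 bits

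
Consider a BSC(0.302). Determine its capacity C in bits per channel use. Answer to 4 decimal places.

0.1163 bits

Binary symmetric channel: C = 1 − h₂(ε) where h₂ is the binary entropy function.
h₂(0.302) = −0.302·log₂0.302 − 0.698·log₂0.698 = 0.8837.
C = 1 − 0.8837 = 0.1163 bits per channel use.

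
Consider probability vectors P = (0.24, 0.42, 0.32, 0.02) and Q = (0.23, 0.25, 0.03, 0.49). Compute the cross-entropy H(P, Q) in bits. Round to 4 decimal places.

2.9883 bits

H(P,Q) = −Σ p·log₂ q.
  −0.24·log₂(0.23) = 0.50887
  −0.42·log₂(0.25) = 0.84000
  −0.32·log₂(0.03) = 1.61885
  −0.02·log₂(0.49) = 0.02058
H(P,Q) = 2.9883 bits.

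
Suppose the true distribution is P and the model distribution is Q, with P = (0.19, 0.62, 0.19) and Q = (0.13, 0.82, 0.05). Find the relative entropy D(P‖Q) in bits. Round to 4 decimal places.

0.2199 bits

D(P‖Q) = Σ p·log₂(p/q).
  0.19·log₂(0.19/0.13) = 0.10402
  0.62·log₂(0.62/0.82) = -0.25008
  0.19·log₂(0.19/0.05) = 0.36594
D(P‖Q) = 0.2199 bits.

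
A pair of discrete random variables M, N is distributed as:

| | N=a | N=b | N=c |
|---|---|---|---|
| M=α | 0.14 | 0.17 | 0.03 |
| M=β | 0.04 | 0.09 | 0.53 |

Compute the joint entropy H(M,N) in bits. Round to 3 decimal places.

1.967 bits

H(M,N) = −Σ p(x,y)·log₂ p(x,y) over all 6 cells.
  cell (α,a): −0.14·log₂0.14 = 0.3971
  cell (α,b): −0.17·log₂0.17 = 0.4346
  cell (α,c): −0.03·log₂0.03 = 0.1518
  cell (β,a): −0.04·log₂0.04 = 0.1858
  cell (β,b): −0.09·log₂0.09 = 0.3127
  cell (β,c): −0.53·log₂0.53 = 0.4854
Sum = 1.967 bits.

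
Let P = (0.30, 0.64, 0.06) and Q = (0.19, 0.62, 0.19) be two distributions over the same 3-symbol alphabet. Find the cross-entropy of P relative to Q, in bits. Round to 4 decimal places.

H(P,Q) = −Σ p·log₂ q.
  −0.30·log₂(0.19) = 0.71878
  −0.64·log₂(0.62) = 0.44138
  −0.06·log₂(0.19) = 0.14376
H(P,Q) = 1.3039 bits.

1.3039 bits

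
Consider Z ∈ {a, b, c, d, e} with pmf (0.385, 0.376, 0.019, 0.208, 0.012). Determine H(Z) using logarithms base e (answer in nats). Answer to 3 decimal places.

1.190 nats

H(Z) = −Σ p·ln p.
  −(0.385)·ln(0.385) = 0.3675
  −(0.376)·ln(0.376) = 0.3678
  −(0.019)·ln(0.019) = 0.0753
  −(0.208)·ln(0.208) = 0.3266
  −(0.012)·ln(0.012) = 0.0531
Sum: 0.3675 + 0.3678 + 0.0753 + 0.3266 + 0.0531 = 1.190 nats.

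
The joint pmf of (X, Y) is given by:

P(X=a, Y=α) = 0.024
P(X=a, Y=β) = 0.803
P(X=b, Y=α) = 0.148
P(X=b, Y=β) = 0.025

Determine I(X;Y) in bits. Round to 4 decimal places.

Marginals: p(X) = (0.8270, 0.1730), p(Y) = (0.1720, 0.8280).
I(X;Y) = Σ p(x,y)·log₂[p(x,y)/(p(x)p(y))].
  (a,α): 0.024·log₂(0.1687) = -0.06161
  (a,β): 0.803·log₂(1.1727) = 0.18454
  (b,α): 0.148·log₂(4.9738) = 0.34252
  (b,β): 0.025·log₂(0.1745) = -0.06296
Sum = 0.4025 bits.

0.4025 bits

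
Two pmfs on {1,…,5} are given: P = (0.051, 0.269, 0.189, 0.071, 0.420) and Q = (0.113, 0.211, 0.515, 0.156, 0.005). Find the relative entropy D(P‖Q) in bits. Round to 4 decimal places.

2.3665 bits

D(P‖Q) = Σ p·log₂(p/q).
  0.051·log₂(0.051/0.113) = -0.05854
  0.269·log₂(0.269/0.211) = 0.09425
  0.189·log₂(0.189/0.515) = -0.27333
  0.071·log₂(0.071/0.156) = -0.08063
  0.420·log₂(0.420/0.005) = 2.68477
D(P‖Q) = 2.3665 bits.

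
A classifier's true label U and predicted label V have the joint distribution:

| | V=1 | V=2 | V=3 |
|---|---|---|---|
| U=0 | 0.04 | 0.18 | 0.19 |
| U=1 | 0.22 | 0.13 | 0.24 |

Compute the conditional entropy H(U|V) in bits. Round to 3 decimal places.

Marginals: p(U) = (0.4100, 0.5900), p(V) = (0.2600, 0.3100, 0.4300).
H(U|V) = Σ p(V) · H(U|V=·).
  V=1: p=0.2600, H(U|V=1) = 0.6194
  V=2: p=0.3100, H(U|V=2) = 0.9812
  V=3: p=0.4300, H(U|V=3) = 0.9902
Weighted sum = 0.891 bits.

0.891 bits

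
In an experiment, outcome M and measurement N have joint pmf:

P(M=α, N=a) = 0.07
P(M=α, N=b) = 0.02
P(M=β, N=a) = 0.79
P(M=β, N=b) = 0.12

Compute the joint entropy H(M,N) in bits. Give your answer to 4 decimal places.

1.0172 bits

H(M,N) = −Σ p(x,y)·log₂ p(x,y) over all 4 cells.
  cell (α,a): −0.07·log₂0.07 = 0.26856
  cell (α,b): −0.02·log₂0.02 = 0.11288
  cell (β,a): −0.79·log₂0.79 = 0.26866
  cell (β,b): −0.12·log₂0.12 = 0.36707
Sum = 1.0172 bits.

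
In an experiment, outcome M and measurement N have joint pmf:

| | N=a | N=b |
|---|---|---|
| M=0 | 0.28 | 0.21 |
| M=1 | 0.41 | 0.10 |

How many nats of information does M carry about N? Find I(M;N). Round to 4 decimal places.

Marginals: p(M) = (0.4900, 0.5100), p(N) = (0.6900, 0.3100).
I(M;N) = Σ p(x,y)·ln[p(x,y)/(p(x)p(y))].
  (0,a): 0.28·ln(0.8282) = -0.05279
  (0,b): 0.21·ln(1.3825) = 0.06802
  (1,a): 0.41·ln(1.1651) = 0.06265
  (1,b): 0.10·ln(0.6325) = -0.04581
Sum = 0.0321 nats.

0.0321 nats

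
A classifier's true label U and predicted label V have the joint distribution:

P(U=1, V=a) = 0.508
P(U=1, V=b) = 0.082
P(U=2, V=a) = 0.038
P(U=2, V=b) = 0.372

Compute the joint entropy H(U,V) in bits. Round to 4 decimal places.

H(U,V) = −Σ p(x,y)·log₂ p(x,y) over all 4 cells.
  cell (1,a): −0.508·log₂0.508 = 0.49637
  cell (1,b): −0.082·log₂0.082 = 0.29588
  cell (2,a): −0.038·log₂0.038 = 0.17928
  cell (2,b): −0.372·log₂0.372 = 0.53070
Sum = 1.5022 bits.

1.5022 bits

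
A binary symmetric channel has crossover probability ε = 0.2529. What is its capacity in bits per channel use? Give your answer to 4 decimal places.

Binary symmetric channel: C = 1 − h₂(ε) where h₂ is the binary entropy function.
h₂(0.2529) = −0.2529·log₂0.2529 − 0.7471·log₂0.7471 = 0.8158.
C = 1 − 0.8158 = 0.1842 bits per channel use.

0.1842 bits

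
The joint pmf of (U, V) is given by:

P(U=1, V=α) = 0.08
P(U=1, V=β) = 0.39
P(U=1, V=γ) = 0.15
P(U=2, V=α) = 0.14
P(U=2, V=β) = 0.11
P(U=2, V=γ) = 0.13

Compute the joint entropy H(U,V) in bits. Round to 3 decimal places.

2.362 bits

H(U,V) = −Σ p(x,y)·log₂ p(x,y) over all 6 cells.
  cell (1,α): −0.08·log₂0.08 = 0.2915
  cell (1,β): −0.39·log₂0.39 = 0.5298
  cell (1,γ): −0.15·log₂0.15 = 0.4105
  cell (2,α): −0.14·log₂0.14 = 0.3971
  cell (2,β): −0.11·log₂0.11 = 0.3503
  cell (2,γ): −0.13·log₂0.13 = 0.3826
Sum = 2.362 bits.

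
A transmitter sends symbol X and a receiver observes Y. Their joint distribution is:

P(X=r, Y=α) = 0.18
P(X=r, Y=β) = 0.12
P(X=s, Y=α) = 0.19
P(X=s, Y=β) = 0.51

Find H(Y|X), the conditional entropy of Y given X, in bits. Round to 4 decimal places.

0.8817 bits

Chain rule: H(Y|X) = H(X,Y) − H(X).
Marginals: p(X) = (0.3000, 0.7000), p(Y) = (0.3700, 0.6300).
H(X,Y) = 1.7630 bits; H(X) = 0.8813 bits.
H(Y|X) = 1.7630 − 0.8813 = 0.8817 bits.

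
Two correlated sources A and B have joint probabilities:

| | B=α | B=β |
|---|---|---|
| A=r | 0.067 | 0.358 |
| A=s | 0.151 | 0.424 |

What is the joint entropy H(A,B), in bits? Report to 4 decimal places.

1.7285 bits

H(A,B) = −Σ p(x,y)·log₂ p(x,y) over all 4 cells.
  cell (r,α): −0.067·log₂0.067 = 0.26128
  cell (r,β): −0.358·log₂0.358 = 0.53054
  cell (s,α): −0.151·log₂0.151 = 0.41183
  cell (s,β): −0.424·log₂0.424 = 0.52485
Sum = 1.7285 bits.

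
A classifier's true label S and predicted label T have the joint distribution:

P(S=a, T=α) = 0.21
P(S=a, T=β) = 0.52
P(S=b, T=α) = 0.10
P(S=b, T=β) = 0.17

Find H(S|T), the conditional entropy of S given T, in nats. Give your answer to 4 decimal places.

Marginals: p(S) = (0.7300, 0.2700), p(T) = (0.3100, 0.6900).
H(S|T) = Σ p(T) · H(S|T=·).
  T=α: p=0.3100, H(S|T=α) = 0.6288
  T=β: p=0.6900, H(S|T=β) = 0.5583
Weighted sum = 0.5802 nats.

0.5802 nats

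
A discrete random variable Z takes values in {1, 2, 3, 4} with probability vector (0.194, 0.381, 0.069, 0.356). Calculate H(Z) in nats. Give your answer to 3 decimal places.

1.238 nats

H(Z) = −Σ p·ln p.
  −(0.194)·ln(0.194) = 0.3181
  −(0.381)·ln(0.381) = 0.3676
  −(0.069)·ln(0.069) = 0.1845
  −(0.356)·ln(0.356) = 0.3677
Sum: 0.3181 + 0.3676 + 0.1845 + 0.3677 = 1.238 nats.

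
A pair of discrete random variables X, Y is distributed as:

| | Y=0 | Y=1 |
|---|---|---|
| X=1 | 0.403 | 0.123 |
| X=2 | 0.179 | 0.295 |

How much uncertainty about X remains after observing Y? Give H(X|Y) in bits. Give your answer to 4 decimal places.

0.8836 bits

Marginals: p(X) = (0.5260, 0.4740), p(Y) = (0.5820, 0.4180).
H(X|Y) = Σ p(Y) · H(X|Y=·).
  Y=0: p=0.5820, H(X|Y=0) = 0.8903
  Y=1: p=0.4180, H(X|Y=1) = 0.8742
Weighted sum = 0.8836 bits.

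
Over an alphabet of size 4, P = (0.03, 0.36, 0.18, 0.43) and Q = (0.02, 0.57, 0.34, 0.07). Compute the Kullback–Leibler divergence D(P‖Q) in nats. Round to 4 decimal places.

D(P‖Q) = Σ p·ln(p/q).
  0.03·ln(0.03/0.02) = 0.01216
  0.36·ln(0.36/0.57) = -0.16543
  0.18·ln(0.18/0.34) = -0.11448
  0.43·ln(0.43/0.07) = 0.78057
D(P‖Q) = 0.5128 nats.

0.5128 nats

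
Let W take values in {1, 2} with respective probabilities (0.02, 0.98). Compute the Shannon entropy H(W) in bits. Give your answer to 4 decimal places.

0.1414 bits

H(W) = −Σ p·log₂ p.
  −(0.02)·log₂(0.02) = 0.11288
  −(0.98)·log₂(0.98) = 0.02856
Sum: 0.11288 + 0.02856 = 0.1414 bits.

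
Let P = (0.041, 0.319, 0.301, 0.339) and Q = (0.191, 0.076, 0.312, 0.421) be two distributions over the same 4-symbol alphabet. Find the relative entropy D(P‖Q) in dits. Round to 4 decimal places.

D(P‖Q) = Σ p·log₁₀(p/q).
  0.041·log₁₀(0.041/0.191) = -0.02740
  0.319·log₁₀(0.319/0.076) = 0.19873
  0.301·log₁₀(0.301/0.312) = -0.00469
  0.339·log₁₀(0.339/0.421) = -0.03189
D(P‖Q) = 0.1347 dits.

0.1347 dits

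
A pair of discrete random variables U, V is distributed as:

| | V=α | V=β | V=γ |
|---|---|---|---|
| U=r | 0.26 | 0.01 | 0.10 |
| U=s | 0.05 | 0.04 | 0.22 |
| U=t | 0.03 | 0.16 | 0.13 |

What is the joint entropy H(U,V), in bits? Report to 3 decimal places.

2.744 bits

H(U,V) = −Σ p(x,y)·log₂ p(x,y) over all 9 cells.
  cell (r,α): −0.26·log₂0.26 = 0.5053
  cell (r,β): −0.01·log₂0.01 = 0.0664
  cell (r,γ): −0.10·log₂0.10 = 0.3322
  cell (s,α): −0.05·log₂0.05 = 0.2161
  cell (s,β): −0.04·log₂0.04 = 0.1858
  cell (s,γ): −0.22·log₂0.22 = 0.4806
  cell (t,α): −0.03·log₂0.03 = 0.1518
  cell (t,β): −0.16·log₂0.16 = 0.4230
  cell (t,γ): −0.13·log₂0.13 = 0.3826
Sum = 2.744 bits.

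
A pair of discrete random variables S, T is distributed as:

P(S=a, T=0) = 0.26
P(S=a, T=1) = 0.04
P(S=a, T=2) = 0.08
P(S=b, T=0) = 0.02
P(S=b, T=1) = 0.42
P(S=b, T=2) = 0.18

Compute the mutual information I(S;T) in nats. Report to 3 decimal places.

Marginals: p(S) = (0.3800, 0.6200), p(T) = (0.2800, 0.4600, 0.2600).
I(S;T) = Σ p(x,y)·ln[p(x,y)/(p(x)p(y))].
  (a,0): 0.26·ln(2.4436) = 0.2323
  (a,1): 0.04·ln(0.2288) = -0.0590
  (a,2): 0.08·ln(0.8097) = -0.0169
  (b,0): 0.02·ln(0.1152) = -0.0432
  (b,1): 0.42·ln(1.4727) = 0.1626
  (b,2): 0.18·ln(1.1166) = 0.0199
Sum = 0.296 nats.

0.296 nats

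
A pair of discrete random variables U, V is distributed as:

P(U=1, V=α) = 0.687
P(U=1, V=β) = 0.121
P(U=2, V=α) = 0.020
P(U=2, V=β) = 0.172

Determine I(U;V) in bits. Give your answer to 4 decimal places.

Marginals: p(U) = (0.8080, 0.1920), p(V) = (0.7070, 0.2930).
I(U;V) = H(U) + H(V) − H(U,V).
H(U) = 0.7056, H(V) = 0.8726, H(U,V) = 1.2904.
I(U;V) = 0.7056 + 0.8726 − 1.2904 = 0.2878 bits.

0.2878 bits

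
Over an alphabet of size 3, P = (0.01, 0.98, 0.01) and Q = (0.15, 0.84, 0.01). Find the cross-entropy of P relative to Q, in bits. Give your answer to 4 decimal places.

0.3403 bits

H(P,Q) = −Σ p·log₂ q.
  −0.01·log₂(0.15) = 0.02737
  −0.98·log₂(0.84) = 0.24651
  −0.01·log₂(0.01) = 0.06644
H(P,Q) = 0.3403 bits.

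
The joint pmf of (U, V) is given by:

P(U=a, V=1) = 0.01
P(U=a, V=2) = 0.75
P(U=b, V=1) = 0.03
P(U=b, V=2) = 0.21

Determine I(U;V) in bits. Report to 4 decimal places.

0.0350 bits

Marginals: p(U) = (0.7600, 0.2400), p(V) = (0.0400, 0.9600).
I(U;V) = Σ p(x,y)·log₂[p(x,y)/(p(x)p(y))].
  (a,1): 0.01·log₂(0.3289) = -0.01604
  (a,2): 0.75·log₂(1.0280) = 0.02984
  (b,1): 0.03·log₂(3.1250) = 0.04932
  (b,2): 0.21·log₂(0.9115) = -0.02809
Sum = 0.0350 bits.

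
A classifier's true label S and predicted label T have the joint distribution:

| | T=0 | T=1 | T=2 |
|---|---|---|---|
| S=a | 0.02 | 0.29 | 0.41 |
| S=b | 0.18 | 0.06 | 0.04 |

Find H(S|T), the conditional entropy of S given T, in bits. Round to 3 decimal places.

0.520 bits

Chain rule: H(S|T) = H(S,T) − H(T).
Marginals: p(S) = (0.7200, 0.2800), p(T) = (0.2000, 0.3500, 0.4500).
H(S,T) = 2.0328 bits; H(T) = 1.5129 bits.
H(S|T) = 2.0328 − 1.5129 = 0.520 bits.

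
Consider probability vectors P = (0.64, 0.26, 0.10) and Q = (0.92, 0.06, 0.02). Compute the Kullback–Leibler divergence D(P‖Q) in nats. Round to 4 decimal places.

0.3099 nats

D(P‖Q) = Σ p·ln(p/q).
  0.64·ln(0.64/0.92) = -0.23226
  0.26·ln(0.26/0.06) = 0.38125
  0.10·ln(0.10/0.02) = 0.16094
D(P‖Q) = 0.3099 nats.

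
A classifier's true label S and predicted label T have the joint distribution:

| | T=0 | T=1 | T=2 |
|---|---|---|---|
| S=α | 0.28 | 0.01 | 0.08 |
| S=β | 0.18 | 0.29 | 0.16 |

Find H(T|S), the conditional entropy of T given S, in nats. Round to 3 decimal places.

0.906 nats

Chain rule: H(T|S) = H(S,T) − H(S).
Marginals: p(S) = (0.3700, 0.6300), p(T) = (0.4600, 0.3000, 0.2400).
H(S,T) = 1.5654 nats; H(S) = 0.6590 nats.
H(T|S) = 1.5654 − 0.6590 = 0.906 nats.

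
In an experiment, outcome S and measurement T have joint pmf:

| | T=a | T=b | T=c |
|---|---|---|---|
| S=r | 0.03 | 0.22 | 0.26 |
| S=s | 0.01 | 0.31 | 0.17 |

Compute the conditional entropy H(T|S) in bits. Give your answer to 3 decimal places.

1.163 bits

Marginals: p(S) = (0.5100, 0.4900), p(T) = (0.0400, 0.5300, 0.4300).
H(T|S) = Σ p(S) · H(T|S=·).
  S=r: p=0.5100, H(T|S=r) = 1.2592
  S=s: p=0.4900, H(T|S=s) = 1.0623
Weighted sum = 1.163 bits.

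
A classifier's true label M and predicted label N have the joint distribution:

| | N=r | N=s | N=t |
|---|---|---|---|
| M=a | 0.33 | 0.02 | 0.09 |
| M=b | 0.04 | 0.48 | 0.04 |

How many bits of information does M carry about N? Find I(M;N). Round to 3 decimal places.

Marginals: p(M) = (0.4400, 0.5600), p(N) = (0.3700, 0.5000, 0.1300).
I(M;N) = Σ p(x,y)·log₂[p(x,y)/(p(x)p(y))].
  (a,r): 0.33·log₂(2.0270) = 0.3364
  (a,s): 0.02·log₂(0.0909) = -0.0692
  (a,t): 0.09·log₂(1.5734) = 0.0589
  (b,r): 0.04·log₂(0.1931) = -0.0949
  (b,s): 0.48·log₂(1.7143) = 0.3733
  (b,t): 0.04·log₂(0.5495) = -0.0346
Sum = 0.570 bits.

0.570 bits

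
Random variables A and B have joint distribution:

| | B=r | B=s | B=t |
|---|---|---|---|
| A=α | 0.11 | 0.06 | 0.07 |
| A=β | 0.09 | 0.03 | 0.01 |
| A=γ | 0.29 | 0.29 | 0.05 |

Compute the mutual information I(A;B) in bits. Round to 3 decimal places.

Marginals: p(A) = (0.2400, 0.1300, 0.6300), p(B) = (0.4900, 0.3800, 0.1300).
I(A;B) = H(A) + H(B) − H(A,B).
H(A) = 1.2967, H(B) = 1.4174, H(A,B) = 2.6451.
I(A;B) = 1.2967 + 1.4174 − 2.6451 = 0.069 bits.

0.069 bits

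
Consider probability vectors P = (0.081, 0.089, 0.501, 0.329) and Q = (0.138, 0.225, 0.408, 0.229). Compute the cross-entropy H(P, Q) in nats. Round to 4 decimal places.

1.2273 nats

H(P,Q) = −Σ p·ln q.
  −0.081·ln(0.138) = 0.16042
  −0.089·ln(0.225) = 0.13276
  −0.501·ln(0.408) = 0.44914
  −0.329·ln(0.229) = 0.48496
H(P,Q) = 1.2273 nats.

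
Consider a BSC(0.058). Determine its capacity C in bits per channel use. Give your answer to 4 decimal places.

Binary symmetric channel: C = 1 − h₂(ε) where h₂ is the binary entropy function.
h₂(0.058) = −0.058·log₂0.058 − 0.942·log₂0.942 = 0.3195.
C = 1 − 0.3195 = 0.6805 bits per channel use.

0.6805 bits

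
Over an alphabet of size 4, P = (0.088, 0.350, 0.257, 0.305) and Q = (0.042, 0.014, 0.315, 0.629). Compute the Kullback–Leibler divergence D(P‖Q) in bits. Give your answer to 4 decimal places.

1.3253 bits

D(P‖Q) = Σ p·log₂(p/q).
  0.088·log₂(0.088/0.042) = 0.09391
  0.350·log₂(0.350/0.014) = 1.62535
  0.257·log₂(0.257/0.315) = -0.07545
  0.305·log₂(0.305/0.629) = -0.31850
D(P‖Q) = 1.3253 bits.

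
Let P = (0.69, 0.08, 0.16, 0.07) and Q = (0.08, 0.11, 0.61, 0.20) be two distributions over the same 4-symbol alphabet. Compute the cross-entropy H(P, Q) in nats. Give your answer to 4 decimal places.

H(P,Q) = −Σ p·ln q.
  −0.69·ln(0.08) = 1.74275
  −0.08·ln(0.11) = 0.17658
  −0.16·ln(0.61) = 0.07909
  −0.07·ln(0.20) = 0.11266
H(P,Q) = 2.1111 nats.

2.1111 nats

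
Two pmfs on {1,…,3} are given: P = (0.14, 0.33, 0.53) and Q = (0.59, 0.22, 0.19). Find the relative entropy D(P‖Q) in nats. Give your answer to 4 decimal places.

0.4761 nats

D(P‖Q) = Σ p·ln(p/q).
  0.14·ln(0.14/0.59) = -0.20139
  0.33·ln(0.33/0.22) = 0.13380
  0.53·ln(0.53/0.19) = 0.54370
D(P‖Q) = 0.4761 nats.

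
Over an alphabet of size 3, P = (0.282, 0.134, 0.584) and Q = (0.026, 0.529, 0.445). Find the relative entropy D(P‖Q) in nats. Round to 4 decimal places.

0.6470 nats

D(P‖Q) = Σ p·ln(p/q).
  0.282·ln(0.282/0.026) = 0.67223
  0.134·ln(0.134/0.529) = -0.18400
  0.584·ln(0.584/0.445) = 0.15875
D(P‖Q) = 0.6470 nats.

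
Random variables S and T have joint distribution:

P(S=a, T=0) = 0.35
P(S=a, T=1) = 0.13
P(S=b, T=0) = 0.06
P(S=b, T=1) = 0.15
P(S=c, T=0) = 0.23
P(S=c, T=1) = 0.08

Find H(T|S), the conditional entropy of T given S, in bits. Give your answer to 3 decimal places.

0.841 bits

Chain rule: H(T|S) = H(S,T) − H(S).
Marginals: p(S) = (0.4800, 0.2100, 0.3100), p(T) = (0.6400, 0.3600).
H(S,T) = 2.3460 bits; H(S) = 1.5049 bits.
H(T|S) = 2.3460 − 1.5049 = 0.841 bits.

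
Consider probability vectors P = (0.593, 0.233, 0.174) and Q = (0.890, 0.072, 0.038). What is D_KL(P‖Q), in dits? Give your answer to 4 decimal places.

0.1292 dits

D(P‖Q) = Σ p·log₁₀(p/q).
  0.593·log₁₀(0.593/0.890) = -0.10457
  0.233·log₁₀(0.233/0.072) = 0.11884
  0.174·log₁₀(0.174/0.038) = 0.11497
D(P‖Q) = 0.1292 dits.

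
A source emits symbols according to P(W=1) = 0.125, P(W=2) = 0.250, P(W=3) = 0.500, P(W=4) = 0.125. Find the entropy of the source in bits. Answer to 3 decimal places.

H(W) = −Σ p·log₂ p.
  −(0.125)·log₂(0.125) = 0.3750
  −(0.250)·log₂(0.250) = 0.5000
  −(0.500)·log₂(0.500) = 0.5000
  −(0.125)·log₂(0.125) = 0.3750
Sum: 0.3750 + 0.5000 + 0.5000 + 0.3750 = 1.750 bits.

1.750 bits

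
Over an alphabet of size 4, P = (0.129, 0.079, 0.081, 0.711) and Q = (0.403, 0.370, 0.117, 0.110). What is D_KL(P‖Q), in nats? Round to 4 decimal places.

1.0281 nats

D(P‖Q) = Σ p·ln(p/q).
  0.129·ln(0.129/0.403) = -0.14695
  0.079·ln(0.079/0.370) = -0.12198
  0.081·ln(0.081/0.117) = -0.02979
  0.711·ln(0.711/0.110) = 1.32686
D(P‖Q) = 1.0281 nats.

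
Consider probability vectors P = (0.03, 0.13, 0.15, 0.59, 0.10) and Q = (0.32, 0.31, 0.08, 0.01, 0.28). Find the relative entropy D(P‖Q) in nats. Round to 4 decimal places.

D(P‖Q) = Σ p·ln(p/q).
  0.03·ln(0.03/0.32) = -0.07101
  0.13·ln(0.13/0.31) = -0.11297
  0.15·ln(0.15/0.08) = 0.09429
  0.59·ln(0.59/0.01) = 2.40575
  0.10·ln(0.10/0.28) = -0.10296
D(P‖Q) = 2.2131 nats.

2.2131 nats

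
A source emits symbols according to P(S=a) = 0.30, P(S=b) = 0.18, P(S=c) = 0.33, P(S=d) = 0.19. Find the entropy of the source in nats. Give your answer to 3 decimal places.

H(S) = −Σ p·ln p.
  −(0.30)·ln(0.30) = 0.3612
  −(0.18)·ln(0.18) = 0.3087
  −(0.33)·ln(0.33) = 0.3659
  −(0.19)·ln(0.19) = 0.3155
Sum: 0.3612 + 0.3087 + 0.3659 + 0.3155 = 1.351 nats.

1.351 nats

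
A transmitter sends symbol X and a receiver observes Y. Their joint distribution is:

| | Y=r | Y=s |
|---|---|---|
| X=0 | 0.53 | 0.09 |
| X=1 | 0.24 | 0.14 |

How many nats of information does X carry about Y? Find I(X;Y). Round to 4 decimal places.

0.0324 nats

Marginals: p(X) = (0.6200, 0.3800), p(Y) = (0.7700, 0.2300).
I(X;Y) = Σ p(x,y)·ln[p(x,y)/(p(x)p(y))].
  (0,r): 0.53·ln(1.1102) = 0.05540
  (0,s): 0.09·ln(0.6311) = -0.04142
  (1,r): 0.24·ln(0.8202) = -0.04756
  (1,s): 0.14·ln(1.6018) = 0.06596
Sum = 0.0324 nats.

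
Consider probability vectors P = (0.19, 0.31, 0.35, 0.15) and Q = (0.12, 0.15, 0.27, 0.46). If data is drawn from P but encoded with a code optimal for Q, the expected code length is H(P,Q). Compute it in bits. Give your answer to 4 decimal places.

H(P,Q) = −Σ p·log₂ q.
  −0.19·log₂(0.12) = 0.58119
  −0.31·log₂(0.15) = 0.84846
  −0.35·log₂(0.27) = 0.66114
  −0.15·log₂(0.46) = 0.16804
H(P,Q) = 2.2588 bits.

2.2588 bits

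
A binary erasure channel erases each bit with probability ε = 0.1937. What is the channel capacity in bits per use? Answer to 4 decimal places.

0.8063 bits

Binary erasure channel: capacity C = 1 − ε.
C = 1 − 0.1937 = 0.8063 bits per channel use.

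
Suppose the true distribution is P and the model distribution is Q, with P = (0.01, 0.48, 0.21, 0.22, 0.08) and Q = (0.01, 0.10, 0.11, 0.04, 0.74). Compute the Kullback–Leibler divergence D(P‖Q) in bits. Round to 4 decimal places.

D(P‖Q) = Σ p·log₂(p/q).
  0.01·log₂(0.01/0.01) = 0.00000
  0.48·log₂(0.48/0.10) = 1.08626
  0.21·log₂(0.21/0.11) = 0.19591
  0.22·log₂(0.22/0.04) = 0.54107
  0.08·log₂(0.08/0.74) = -0.25676
D(P‖Q) = 1.5665 bits.

1.5665 bits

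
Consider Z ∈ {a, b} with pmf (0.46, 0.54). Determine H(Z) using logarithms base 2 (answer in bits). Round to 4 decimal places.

0.9954 bits

H(Z) = −Σ p·log₂ p.
  −(0.46)·log₂(0.46) = 0.51534
  −(0.54)·log₂(0.54) = 0.48004
Sum: 0.51534 + 0.48004 = 0.9954 bits.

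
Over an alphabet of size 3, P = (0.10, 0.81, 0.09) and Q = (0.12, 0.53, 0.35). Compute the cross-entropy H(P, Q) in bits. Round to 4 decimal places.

1.1841 bits

H(P,Q) = −Σ p·log₂ q.
  −0.10·log₂(0.12) = 0.30589
  −0.81·log₂(0.53) = 0.74191
  −0.09·log₂(0.35) = 0.13631
H(P,Q) = 1.1841 bits.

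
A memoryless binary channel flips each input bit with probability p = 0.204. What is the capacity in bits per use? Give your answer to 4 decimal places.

Binary symmetric channel: C = 1 − h₂(ε) where h₂ is the binary entropy function.
h₂(0.204) = −0.204·log₂0.204 − 0.796·log₂0.796 = 0.7299.
C = 1 − 0.7299 = 0.2701 bits per channel use.

0.2701 bits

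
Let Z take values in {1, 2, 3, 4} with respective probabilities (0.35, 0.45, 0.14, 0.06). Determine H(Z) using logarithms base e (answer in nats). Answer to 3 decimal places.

1.171 nats

H(Z) = −Σ p·ln p.
  −(0.35)·ln(0.35) = 0.3674
  −(0.45)·ln(0.45) = 0.3593
  −(0.14)·ln(0.14) = 0.2753
  −(0.06)·ln(0.06) = 0.1688
Sum: 0.3674 + 0.3593 + 0.2753 + 0.1688 = 1.171 nats.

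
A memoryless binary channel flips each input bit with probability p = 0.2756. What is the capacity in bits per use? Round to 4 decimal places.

Binary symmetric channel: C = 1 − h₂(ε) where h₂ is the binary entropy function.
h₂(0.2756) = −0.2756·log₂0.2756 − 0.7244·log₂0.7244 = 0.8494.
C = 1 − 0.8494 = 0.1506 bits per channel use.

0.1506 bits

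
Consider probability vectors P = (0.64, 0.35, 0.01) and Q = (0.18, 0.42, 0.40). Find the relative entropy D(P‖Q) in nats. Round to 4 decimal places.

0.7111 nats

D(P‖Q) = Σ p·ln(p/q).
  0.64·ln(0.64/0.18) = 0.81185
  0.35·ln(0.35/0.42) = -0.06381
  0.01·ln(0.01/0.40) = -0.03689
D(P‖Q) = 0.7111 nats.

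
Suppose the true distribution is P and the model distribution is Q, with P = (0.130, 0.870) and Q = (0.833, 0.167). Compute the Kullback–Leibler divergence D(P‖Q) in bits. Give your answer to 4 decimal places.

1.7232 bits

D(P‖Q) = Σ p·log₂(p/q).
  0.130·log₂(0.130/0.833) = -0.34837
  0.870·log₂(0.870/0.167) = 2.07162
D(P‖Q) = 1.7232 bits.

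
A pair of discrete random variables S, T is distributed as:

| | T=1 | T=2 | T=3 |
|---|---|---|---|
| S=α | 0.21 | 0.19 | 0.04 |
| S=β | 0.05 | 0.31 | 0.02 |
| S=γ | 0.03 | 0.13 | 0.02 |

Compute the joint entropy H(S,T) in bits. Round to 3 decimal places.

2.614 bits

H(S,T) = −Σ p(x,y)·log₂ p(x,y) over all 9 cells.
  cell (α,1): −0.21·log₂0.21 = 0.4728
  cell (α,2): −0.19·log₂0.19 = 0.4552
  cell (α,3): −0.04·log₂0.04 = 0.1858
  cell (β,1): −0.05·log₂0.05 = 0.2161
  cell (β,2): −0.31·log₂0.31 = 0.5238
  cell (β,3): −0.02·log₂0.02 = 0.1129
  cell (γ,1): −0.03·log₂0.03 = 0.1518
  cell (γ,2): −0.13·log₂0.13 = 0.3826
  cell (γ,3): −0.02·log₂0.02 = 0.1129
Sum = 2.614 bits.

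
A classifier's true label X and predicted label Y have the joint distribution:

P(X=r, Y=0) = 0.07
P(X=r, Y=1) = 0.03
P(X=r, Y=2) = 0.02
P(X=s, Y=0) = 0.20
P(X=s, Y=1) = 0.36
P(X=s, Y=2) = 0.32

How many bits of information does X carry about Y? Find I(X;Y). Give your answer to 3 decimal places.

0.044 bits

Marginals: p(X) = (0.1200, 0.8800), p(Y) = (0.2700, 0.3900, 0.3400).
I(X;Y) = Σ p(x,y)·log₂[p(x,y)/(p(x)p(y))].
  (r,0): 0.07·log₂(2.1605) = 0.0778
  (r,1): 0.03·log₂(0.6410) = -0.0192
  (r,2): 0.02·log₂(0.4902) = -0.0206
  (s,0): 0.20·log₂(0.8418) = -0.0497
  (s,1): 0.36·log₂(1.0490) = 0.0248
  (s,2): 0.32·log₂(1.0695) = 0.0310
Sum = 0.044 bits.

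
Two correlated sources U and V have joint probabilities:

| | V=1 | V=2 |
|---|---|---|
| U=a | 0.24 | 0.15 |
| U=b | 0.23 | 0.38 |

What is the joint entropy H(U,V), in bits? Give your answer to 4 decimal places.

1.9228 bits

H(U,V) = −Σ p(x,y)·log₂ p(x,y) over all 4 cells.
  cell (a,1): −0.24·log₂0.24 = 0.49413
  cell (a,2): −0.15·log₂0.15 = 0.41054
  cell (b,1): −0.23·log₂0.23 = 0.48767
  cell (b,2): −0.38·log₂0.38 = 0.53045
Sum = 1.9228 bits.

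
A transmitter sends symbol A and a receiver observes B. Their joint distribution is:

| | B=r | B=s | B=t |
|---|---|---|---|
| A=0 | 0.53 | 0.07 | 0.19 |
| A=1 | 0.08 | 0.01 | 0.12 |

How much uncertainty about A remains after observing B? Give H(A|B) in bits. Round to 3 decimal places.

0.684 bits

Chain rule: H(A|B) = H(A,B) − H(B).
Marginals: p(A) = (0.7900, 0.2100), p(B) = (0.6100, 0.0800, 0.3100).
H(A,B) = 1.9342 bits; H(B) = 1.2503 bits.
H(A|B) = 1.9342 − 1.2503 = 0.684 bits.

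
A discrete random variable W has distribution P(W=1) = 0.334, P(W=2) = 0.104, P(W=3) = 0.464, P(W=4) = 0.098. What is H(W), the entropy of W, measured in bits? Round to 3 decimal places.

H(W) = −Σ p·log₂ p.
  −(0.334)·log₂(0.334) = 0.5284
  −(0.104)·log₂(0.104) = 0.3396
  −(0.464)·log₂(0.464) = 0.5140
  −(0.098)·log₂(0.098) = 0.3284
Sum: 0.5284 + 0.3396 + 0.5140 + 0.3284 = 1.710 bits.

1.710 bits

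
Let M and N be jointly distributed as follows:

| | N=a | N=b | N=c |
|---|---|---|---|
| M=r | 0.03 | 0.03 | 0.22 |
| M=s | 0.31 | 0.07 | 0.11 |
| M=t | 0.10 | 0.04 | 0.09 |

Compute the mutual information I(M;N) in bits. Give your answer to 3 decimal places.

0.193 bits

Marginals: p(M) = (0.2800, 0.4900, 0.2300), p(N) = (0.4400, 0.1400, 0.4200).
I(M;N) = Σ p(x,y)·log₂[p(x,y)/(p(x)p(y))].
  (r,a): 0.03·log₂(0.2435) = -0.0611
  (r,b): 0.03·log₂(0.7653) = -0.0116
  (r,c): 0.22·log₂(1.8707) = 0.1988
  (s,a): 0.31·log₂(1.4378) = 0.1624
  (s,b): 0.07·log₂(1.0204) = 0.0020
  (s,c): 0.11·log₂(0.5345) = -0.0994
  (t,a): 0.10·log₂(0.9881) = -0.0017
  (t,b): 0.04·log₂(1.2422) = 0.0125
  (t,c): 0.09·log₂(0.9317) = -0.0092
Sum = 0.193 bits.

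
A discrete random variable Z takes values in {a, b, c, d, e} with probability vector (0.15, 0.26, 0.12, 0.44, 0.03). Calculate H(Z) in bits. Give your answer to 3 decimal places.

H(Z) = −Σ p·log₂ p.
  −(0.15)·log₂(0.15) = 0.4105
  −(0.26)·log₂(0.26) = 0.5053
  −(0.12)·log₂(0.12) = 0.3671
  −(0.44)·log₂(0.44) = 0.5211
  −(0.03)·log₂(0.03) = 0.1518
Sum: 0.4105 + 0.5053 + 0.3671 + 0.5211 + 0.1518 = 1.956 bits.

1.956 bits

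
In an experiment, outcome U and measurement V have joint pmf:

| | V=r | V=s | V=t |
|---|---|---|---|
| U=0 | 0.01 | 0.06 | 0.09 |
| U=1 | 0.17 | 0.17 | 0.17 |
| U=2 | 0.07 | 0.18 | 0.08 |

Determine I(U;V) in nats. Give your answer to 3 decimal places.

0.049 nats

Marginals: p(U) = (0.1600, 0.5100, 0.3300), p(V) = (0.2500, 0.4100, 0.3400).
I(U;V) = H(U) + H(V) − H(U,V).
H(U) = 1.0025, H(V) = 1.0789, H(U,V) = 2.0321.
I(U;V) = 1.0025 + 1.0789 − 2.0321 = 0.049 nats.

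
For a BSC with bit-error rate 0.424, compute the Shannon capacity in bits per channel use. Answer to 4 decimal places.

Binary symmetric channel: C = 1 − h₂(ε) where h₂ is the binary entropy function.
h₂(0.424) = −0.424·log₂0.424 − 0.576·log₂0.576 = 0.9833.
C = 1 − 0.9833 = 0.0167 bits per channel use.

0.0167 bits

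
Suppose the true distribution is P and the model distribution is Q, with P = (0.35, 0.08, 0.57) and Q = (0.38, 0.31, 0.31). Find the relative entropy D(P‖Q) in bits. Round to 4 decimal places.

D(P‖Q) = Σ p·log₂(p/q).
  0.35·log₂(0.35/0.38) = -0.04153
  0.08·log₂(0.08/0.31) = -0.15634
  0.57·log₂(0.57/0.31) = 0.50086
D(P‖Q) = 0.3030 bits.

0.3030 bits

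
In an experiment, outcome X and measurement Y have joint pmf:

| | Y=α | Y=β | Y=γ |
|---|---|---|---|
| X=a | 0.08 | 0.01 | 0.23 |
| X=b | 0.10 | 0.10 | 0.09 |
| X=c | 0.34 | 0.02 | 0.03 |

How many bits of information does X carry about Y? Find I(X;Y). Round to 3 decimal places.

0.361 bits

Marginals: p(X) = (0.3200, 0.2900, 0.3900), p(Y) = (0.5200, 0.1300, 0.3500).
I(X;Y) = Σ p(x,y)·log₂[p(x,y)/(p(x)p(y))].
  (a,α): 0.08·log₂(0.4808) = -0.0845
  (a,β): 0.01·log₂(0.2404) = -0.0206
  (a,γ): 0.23·log₂(2.0536) = 0.2388
  (b,α): 0.10·log₂(0.6631) = -0.0593
  (b,β): 0.10·log₂(2.6525) = 0.1407
  (b,γ): 0.09·log₂(0.8867) = -0.0156
  (c,α): 0.34·log₂(1.6765) = 0.2535
  (c,β): 0.02·log₂(0.3945) = -0.0268
  (c,γ): 0.03·log₂(0.2198) = -0.0656
Sum = 0.361 bits.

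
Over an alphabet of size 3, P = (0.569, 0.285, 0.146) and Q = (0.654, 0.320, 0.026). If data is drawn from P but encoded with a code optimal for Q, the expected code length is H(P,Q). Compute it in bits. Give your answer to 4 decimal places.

1.5858 bits

H(P,Q) = −Σ p·log₂ q.
  −0.569·log₂(0.654) = 0.34859
  −0.285·log₂(0.320) = 0.46850
  −0.146·log₂(0.026) = 0.76874
H(P,Q) = 1.5858 bits.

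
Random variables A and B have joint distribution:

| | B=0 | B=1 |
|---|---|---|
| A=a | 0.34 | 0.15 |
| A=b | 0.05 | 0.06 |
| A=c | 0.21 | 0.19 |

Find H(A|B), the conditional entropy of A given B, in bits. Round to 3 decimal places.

1.356 bits

Chain rule: H(A|B) = H(A,B) − H(B).
Marginals: p(A) = (0.4900, 0.1100, 0.4000), p(B) = (0.6000, 0.4000).
H(A,B) = 2.3274 bits; H(B) = 0.9710 bits.
H(A|B) = 2.3274 − 0.9710 = 1.356 bits.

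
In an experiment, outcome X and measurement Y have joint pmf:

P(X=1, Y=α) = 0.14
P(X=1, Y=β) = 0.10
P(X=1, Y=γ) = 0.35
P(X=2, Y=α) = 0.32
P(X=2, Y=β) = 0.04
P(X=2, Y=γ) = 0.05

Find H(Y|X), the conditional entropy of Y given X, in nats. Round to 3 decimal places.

Marginals: p(X) = (0.5900, 0.4100), p(Y) = (0.4600, 0.1400, 0.4000).
H(Y|X) = Σ p(X) · H(Y|X=·).
  X=1: p=0.5900, H(Y|X=1) = 0.9519
  X=2: p=0.4100, H(Y|X=2) = 0.6771
Weighted sum = 0.839 nats.

0.839 nats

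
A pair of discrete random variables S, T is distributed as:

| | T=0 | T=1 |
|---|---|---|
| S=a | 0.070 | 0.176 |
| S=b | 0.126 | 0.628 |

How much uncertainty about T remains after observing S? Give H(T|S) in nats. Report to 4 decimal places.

Marginals: p(S) = (0.2460, 0.7540), p(T) = (0.1960, 0.8040).
H(T|S) = Σ p(S) · H(T|S=·).
  S=a: p=0.2460, H(T|S=a) = 0.5972
  S=b: p=0.7540, H(T|S=b) = 0.4513
Weighted sum = 0.4872 nats.

0.4872 nats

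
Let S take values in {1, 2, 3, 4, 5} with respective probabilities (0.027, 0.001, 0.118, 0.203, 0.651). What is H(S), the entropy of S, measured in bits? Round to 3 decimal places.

1.385 bits

H(S) = −Σ p·log₂ p.
  −(0.027)·log₂(0.027) = 0.1407
  −(0.001)·log₂(0.001) = 0.0100
  −(0.118)·log₂(0.118) = 0.3638
  −(0.203)·log₂(0.203) = 0.4670
  −(0.651)·log₂(0.651) = 0.4031
Sum: 0.1407 + 0.0100 + 0.3638 + 0.4670 + 0.4031 = 1.385 bits.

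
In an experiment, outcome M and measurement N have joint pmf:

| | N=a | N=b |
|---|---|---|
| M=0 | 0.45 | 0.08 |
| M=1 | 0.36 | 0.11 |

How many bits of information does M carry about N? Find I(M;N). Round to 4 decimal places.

Marginals: p(M) = (0.5300, 0.4700), p(N) = (0.8100, 0.1900).
I(M;N) = H(M) + H(N) − H(M,N).
H(M) = 0.9974, H(N) = 0.7015, H(M,N) = 1.6908.
I(M;N) = 0.9974 + 0.7015 − 1.6908 = 0.0081 bits.

0.0081 bits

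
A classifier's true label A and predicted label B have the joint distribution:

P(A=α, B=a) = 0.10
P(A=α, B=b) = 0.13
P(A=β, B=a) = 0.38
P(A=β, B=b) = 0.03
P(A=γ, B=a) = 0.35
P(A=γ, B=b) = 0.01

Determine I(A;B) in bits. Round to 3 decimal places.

0.210 bits

Marginals: p(A) = (0.2300, 0.4100, 0.3600), p(B) = (0.8300, 0.1700).
I(A;B) = Σ p(x,y)·log₂[p(x,y)/(p(x)p(y))].
  (α,a): 0.10·log₂(0.5238) = -0.0933
  (α,b): 0.13·log₂(3.3248) = 0.2253
  (β,a): 0.38·log₂(1.1167) = 0.0605
  (β,b): 0.03·log₂(0.4304) = -0.0365
  (γ,a): 0.35·log₂(1.1714) = 0.0799
  (γ,b): 0.01·log₂(0.1634) = -0.0261
Sum = 0.210 bits.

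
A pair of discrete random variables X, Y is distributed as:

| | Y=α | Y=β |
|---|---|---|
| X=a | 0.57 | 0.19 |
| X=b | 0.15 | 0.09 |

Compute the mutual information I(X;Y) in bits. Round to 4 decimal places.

Marginals: p(X) = (0.7600, 0.2400), p(Y) = (0.7200, 0.2800).
I(X;Y) = H(X) + H(Y) − H(X,Y).
H(X) = 0.7950, H(Y) = 0.8555, H(X,Y) = 1.6407.
I(X;Y) = 0.7950 + 0.8555 − 1.6407 = 0.0098 bits.

0.0098 bits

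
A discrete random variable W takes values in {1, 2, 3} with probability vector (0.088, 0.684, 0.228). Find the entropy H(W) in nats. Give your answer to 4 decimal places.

H(W) = −Σ p·ln p.
  −(0.088)·ln(0.088) = 0.21388
  −(0.684)·ln(0.684) = 0.25978
  −(0.228)·ln(0.228) = 0.33708
Sum: 0.21388 + 0.25978 + 0.33708 = 0.8107 nats.

0.8107 nats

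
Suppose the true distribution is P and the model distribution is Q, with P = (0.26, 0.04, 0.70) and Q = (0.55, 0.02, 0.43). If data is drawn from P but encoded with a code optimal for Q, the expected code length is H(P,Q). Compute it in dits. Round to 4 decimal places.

0.3920 dits

H(P,Q) = −Σ p·log₁₀ q.
  −0.26·log₁₀(0.55) = 0.06751
  −0.04·log₁₀(0.02) = 0.06796
  −0.70·log₁₀(0.43) = 0.25657
H(P,Q) = 0.3920 dits.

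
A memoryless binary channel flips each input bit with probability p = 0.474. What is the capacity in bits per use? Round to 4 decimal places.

Binary symmetric channel: C = 1 − h₂(ε) where h₂ is the binary entropy function.
h₂(0.474) = −0.474·log₂0.474 − 0.526·log₂0.526 = 0.9980.
C = 1 − 0.9980 = 0.0020 bits per channel use.

0.0020 bits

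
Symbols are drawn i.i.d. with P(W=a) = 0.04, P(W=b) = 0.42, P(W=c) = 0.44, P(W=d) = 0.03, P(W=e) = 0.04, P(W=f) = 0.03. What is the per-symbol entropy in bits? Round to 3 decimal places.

H(W) = −Σ p·log₂ p.
  −(0.04)·log₂(0.04) = 0.1858
  −(0.42)·log₂(0.42) = 0.5256
  −(0.44)·log₂(0.44) = 0.5211
  −(0.03)·log₂(0.03) = 0.1518
  −(0.04)·log₂(0.04) = 0.1858
  −(0.03)·log₂(0.03) = 0.1518
Sum: 0.1858 + 0.5256 + 0.5211 + 0.1518 + 0.1858 + 0.1518 = 1.722 bits.

1.722 bits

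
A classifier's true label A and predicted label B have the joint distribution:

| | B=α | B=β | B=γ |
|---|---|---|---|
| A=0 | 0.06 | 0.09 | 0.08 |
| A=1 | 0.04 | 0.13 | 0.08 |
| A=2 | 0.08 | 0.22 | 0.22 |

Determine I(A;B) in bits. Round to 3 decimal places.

Marginals: p(A) = (0.2300, 0.2500, 0.5200), p(B) = (0.1800, 0.4400, 0.3800).
I(A;B) = H(A) + H(B) − H(A,B).
H(A) = 1.4782, H(B) = 1.4969, H(A,B) = 2.9603.
I(A;B) = 1.4782 + 1.4969 − 2.9603 = 0.015 bits.

0.015 bits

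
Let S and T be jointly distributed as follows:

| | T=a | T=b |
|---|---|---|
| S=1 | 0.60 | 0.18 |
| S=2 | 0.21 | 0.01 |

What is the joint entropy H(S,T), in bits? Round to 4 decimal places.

1.4267 bits

H(S,T) = −Σ p(x,y)·log₂ p(x,y) over all 4 cells.
  cell (1,a): −0.60·log₂0.60 = 0.44218
  cell (1,b): −0.18·log₂0.18 = 0.44531
  cell (2,a): −0.21·log₂0.21 = 0.47282
  cell (2,b): −0.01·log₂0.01 = 0.06644
Sum = 1.4267 bits.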